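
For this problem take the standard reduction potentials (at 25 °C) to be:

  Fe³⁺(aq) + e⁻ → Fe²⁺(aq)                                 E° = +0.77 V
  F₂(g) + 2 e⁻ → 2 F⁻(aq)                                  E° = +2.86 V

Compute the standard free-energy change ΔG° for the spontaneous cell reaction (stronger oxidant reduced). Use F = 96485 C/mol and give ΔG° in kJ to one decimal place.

F₂/F⁻ (E° = +2.86 V) is the cathode; Fe³⁺/Fe²⁺ (E° = +0.77 V) is the anode, so E°cell = +2.09 V.
Balancing electrons gives n = 2 (lcm of 2 and 1).
ΔG° = −nFE° = −(2)(96485)(+2.09) = -403,307 J = -403.3 kJ.

-403.3 kJ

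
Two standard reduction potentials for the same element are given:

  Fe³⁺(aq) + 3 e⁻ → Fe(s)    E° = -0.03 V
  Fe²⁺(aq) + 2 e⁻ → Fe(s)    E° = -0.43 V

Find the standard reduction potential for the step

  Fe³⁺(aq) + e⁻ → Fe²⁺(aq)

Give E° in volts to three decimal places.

+0.770 V

Sequential free energies add, so n₃E°₃ = n₁E°₁ + n₂E°₂.
With n₃ = 3, and the known step contributing 2×(-0.43) V, the unknown satisfies 1·E° = 3×(-0.03) − 2×(-0.43) = +0.770.
E° = +0.770 / 1 = +0.770 V.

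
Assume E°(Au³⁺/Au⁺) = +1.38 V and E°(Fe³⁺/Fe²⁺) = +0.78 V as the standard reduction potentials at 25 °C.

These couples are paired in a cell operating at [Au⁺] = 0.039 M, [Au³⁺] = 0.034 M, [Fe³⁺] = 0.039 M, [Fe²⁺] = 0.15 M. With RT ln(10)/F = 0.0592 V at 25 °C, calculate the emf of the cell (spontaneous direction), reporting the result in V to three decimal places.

Au³⁺/Au⁺ is the cathode (higher E°), Fe³⁺/Fe²⁺ the anode: E°cell = +1.38 − (+0.78) = +0.60 V, n = 2.
Overall: Au³⁺(aq) + 2 Fe²⁺(aq) → Au⁺(aq) + 2 Fe³⁺(aq)
Q = [Au⁺]·[Fe³⁺]^2 / ([Au³⁺]·[Fe²⁺]^2); log Q = -1.110.
E = E° − (0.0592/n) log Q = +0.60 − (0.0592/2)(-1.110) = +0.633 V.

+0.633 V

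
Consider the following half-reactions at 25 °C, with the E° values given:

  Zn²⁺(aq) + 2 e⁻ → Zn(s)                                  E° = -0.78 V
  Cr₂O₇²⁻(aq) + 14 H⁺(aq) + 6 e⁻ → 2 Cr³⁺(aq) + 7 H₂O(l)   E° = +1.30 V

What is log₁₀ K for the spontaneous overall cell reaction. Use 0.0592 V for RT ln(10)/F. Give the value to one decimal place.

Cathode: Cr₂O₇²⁻/Cr³⁺; anode: Zn²⁺/Zn. E°cell = +2.08 V, n = 6.
log K = nE°cell / 0.0592 = (6)(+2.08) / 0.0592 = 210.8.

210.8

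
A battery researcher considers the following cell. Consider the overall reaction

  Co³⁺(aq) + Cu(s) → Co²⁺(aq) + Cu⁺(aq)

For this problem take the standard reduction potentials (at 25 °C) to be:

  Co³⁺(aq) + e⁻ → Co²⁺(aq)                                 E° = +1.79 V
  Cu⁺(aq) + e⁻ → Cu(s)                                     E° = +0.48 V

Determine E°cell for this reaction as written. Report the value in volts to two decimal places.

+1.31 V

The Co³⁺/Co²⁺ couple has the higher reduction potential, so it is the cathode; Cu⁺/Cu is oxidised at the anode.
E°cell = E°(cathode) − E°(anode) = (+1.79) − (+0.48) = +1.31 V.
Since E°cell > 0, the reaction is spontaneous under standard conditions.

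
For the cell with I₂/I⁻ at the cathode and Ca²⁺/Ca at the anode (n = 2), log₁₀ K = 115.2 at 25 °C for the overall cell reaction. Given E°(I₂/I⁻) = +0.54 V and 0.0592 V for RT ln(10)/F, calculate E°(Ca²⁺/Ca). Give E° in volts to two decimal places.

-2.87 V

E°cell = (0.0592/n)·log K = (0.0592/2)(115.2) = +3.410 V.
Since I₂/I⁻ is the cathode and Ca²⁺/Ca the anode, E°cell = E°(I₂/I⁻) − E°(Ca²⁺/Ca).
So E°(Ca²⁺/Ca) = E°(I₂/I⁻) − E°cell = (+0.54) − (+3.410) = -2.87 V.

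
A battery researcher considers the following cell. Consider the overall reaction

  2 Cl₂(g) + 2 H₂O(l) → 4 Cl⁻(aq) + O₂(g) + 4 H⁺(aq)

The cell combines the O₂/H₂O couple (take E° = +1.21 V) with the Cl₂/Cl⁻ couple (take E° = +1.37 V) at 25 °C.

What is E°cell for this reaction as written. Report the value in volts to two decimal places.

The Cl₂/Cl⁻ couple has the higher reduction potential, so it is the cathode; O₂/H₂O is oxidised at the anode.
E°cell = E°(cathode) − E°(anode) = (+1.37) − (+1.21) = +0.16 V.
Since E°cell > 0, the reaction is spontaneous under standard conditions.

+0.16 V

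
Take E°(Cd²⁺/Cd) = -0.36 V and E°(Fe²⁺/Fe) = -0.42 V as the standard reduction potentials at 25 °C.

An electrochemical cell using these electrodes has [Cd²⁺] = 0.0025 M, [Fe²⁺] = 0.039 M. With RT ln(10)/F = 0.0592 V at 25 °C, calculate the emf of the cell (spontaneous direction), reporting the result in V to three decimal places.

+0.025 V

Cd²⁺/Cd is the cathode (higher E°), Fe²⁺/Fe the anode: E°cell = -0.36 − (-0.42) = +0.06 V, n = 2.
Overall: Cd²⁺(aq) + Fe(s) → Cd(s) + Fe²⁺(aq)
Q = [Fe²⁺] / ([Cd²⁺]); log Q = 1.193.
E = E° − (0.0592/n) log Q = +0.06 − (0.0592/2)(1.193) = +0.025 V.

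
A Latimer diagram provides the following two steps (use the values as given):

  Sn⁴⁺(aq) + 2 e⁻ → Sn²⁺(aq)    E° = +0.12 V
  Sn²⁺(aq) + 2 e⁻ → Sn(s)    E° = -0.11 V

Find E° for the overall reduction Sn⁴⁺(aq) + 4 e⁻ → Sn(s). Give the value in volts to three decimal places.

Standard free energies of sequential steps add: ΔG°₃ = ΔG°₁ + ΔG°₂, so n₃E°₃ = n₁E°₁ + n₂E°₂.
E°₃ = (2×+0.12 + 2×-0.11) / 4 = (+0.020) / 4 = +0.005 V.

+0.005 V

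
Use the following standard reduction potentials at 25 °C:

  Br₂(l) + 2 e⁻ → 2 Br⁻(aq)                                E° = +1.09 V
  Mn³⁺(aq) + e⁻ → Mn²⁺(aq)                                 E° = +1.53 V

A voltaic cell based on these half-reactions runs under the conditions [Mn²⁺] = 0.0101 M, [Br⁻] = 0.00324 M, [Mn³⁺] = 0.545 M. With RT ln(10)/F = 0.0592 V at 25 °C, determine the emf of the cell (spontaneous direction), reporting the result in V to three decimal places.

Mn³⁺/Mn²⁺ is the cathode (higher E°), Br₂/Br⁻ the anode: E°cell = +1.53 − (+1.09) = +0.44 V, n = 2.
Overall: 2 Mn³⁺(aq) + 2 Br⁻(aq) → 2 Mn²⁺(aq) + Br₂(l)
Q = [Mn²⁺]^2 / ([Mn³⁺]^2·[Br⁻]^2); log Q = 1.515.
E = E° − (0.0592/n) log Q = +0.44 − (0.0592/2)(1.515) = +0.395 V.

+0.395 V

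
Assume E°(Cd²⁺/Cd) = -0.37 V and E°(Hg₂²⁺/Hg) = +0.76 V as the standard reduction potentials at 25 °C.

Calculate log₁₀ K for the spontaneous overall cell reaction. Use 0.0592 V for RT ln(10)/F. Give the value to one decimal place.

Cathode: Hg₂²⁺/Hg; anode: Cd²⁺/Cd. E°cell = +1.13 V, n = 2.
log K = nE°cell / 0.0592 = (2)(+1.13) / 0.0592 = 38.2.

38.2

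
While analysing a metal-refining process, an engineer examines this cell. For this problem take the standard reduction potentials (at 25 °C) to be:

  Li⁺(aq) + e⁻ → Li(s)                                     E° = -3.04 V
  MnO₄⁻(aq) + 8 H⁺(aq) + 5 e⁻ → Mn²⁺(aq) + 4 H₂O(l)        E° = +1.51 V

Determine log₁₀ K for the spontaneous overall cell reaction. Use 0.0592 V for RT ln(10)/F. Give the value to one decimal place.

Cathode: MnO₄⁻/Mn²⁺; anode: Li⁺/Li. E°cell = +4.55 V, n = 5.
log K = nE°cell / 0.0592 = (5)(+4.55) / 0.0592 = 384.3.

384.3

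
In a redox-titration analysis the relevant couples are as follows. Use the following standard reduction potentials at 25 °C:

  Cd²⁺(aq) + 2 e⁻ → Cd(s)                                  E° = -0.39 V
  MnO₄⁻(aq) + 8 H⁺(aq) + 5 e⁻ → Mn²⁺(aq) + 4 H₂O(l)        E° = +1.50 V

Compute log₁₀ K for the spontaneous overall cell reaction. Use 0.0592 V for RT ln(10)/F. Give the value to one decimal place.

319.3

Cathode: MnO₄⁻/Mn²⁺; anode: Cd²⁺/Cd. E°cell = +1.89 V, n = 10.
log K = nE°cell / 0.0592 = (10)(+1.89) / 0.0592 = 319.3.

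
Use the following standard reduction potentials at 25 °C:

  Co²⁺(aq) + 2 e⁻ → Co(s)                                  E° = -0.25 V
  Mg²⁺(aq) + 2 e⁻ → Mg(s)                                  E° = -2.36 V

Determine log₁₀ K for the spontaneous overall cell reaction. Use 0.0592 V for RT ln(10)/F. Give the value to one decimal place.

Cathode: Co²⁺/Co; anode: Mg²⁺/Mg. E°cell = +2.11 V, n = 2.
log K = nE°cell / 0.0592 = (2)(+2.11) / 0.0592 = 71.3.

71.3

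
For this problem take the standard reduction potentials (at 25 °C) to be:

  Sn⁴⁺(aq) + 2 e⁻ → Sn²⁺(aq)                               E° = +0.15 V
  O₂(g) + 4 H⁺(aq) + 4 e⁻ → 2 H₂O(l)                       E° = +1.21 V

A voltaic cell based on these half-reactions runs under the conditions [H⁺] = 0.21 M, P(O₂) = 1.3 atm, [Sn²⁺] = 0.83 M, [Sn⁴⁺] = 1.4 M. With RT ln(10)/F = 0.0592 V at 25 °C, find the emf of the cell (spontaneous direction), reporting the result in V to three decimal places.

O₂/H₂O is the cathode (higher E°), Sn⁴⁺/Sn²⁺ the anode: E°cell = +1.21 − (+0.15) = +1.06 V, n = 4.
Overall: O₂(g) + 4 H⁺(aq) + 2 Sn²⁺(aq) → 2 H₂O(l) + 2 Sn⁴⁺(aq)
Q = [Sn⁴⁺]^2 / (P(O₂)·[H⁺]^4·[Sn²⁺]^2); log Q = 3.051.
E = E° − (0.0592/n) log Q = +1.06 − (0.0592/4)(3.051) = +1.015 V.

+1.015 V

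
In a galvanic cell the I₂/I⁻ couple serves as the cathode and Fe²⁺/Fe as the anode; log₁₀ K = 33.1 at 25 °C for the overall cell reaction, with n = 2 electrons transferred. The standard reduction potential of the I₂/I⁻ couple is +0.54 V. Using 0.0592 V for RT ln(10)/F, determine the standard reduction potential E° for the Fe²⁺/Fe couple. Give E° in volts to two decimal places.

E°cell = (0.0592/n)·log K = (0.0592/2)(33.1) = +0.980 V.
Since I₂/I⁻ is the cathode and Fe²⁺/Fe the anode, E°cell = E°(I₂/I⁻) − E°(Fe²⁺/Fe).
So E°(Fe²⁺/Fe) = E°(I₂/I⁻) − E°cell = (+0.54) − (+0.980) = -0.44 V.

-0.44 V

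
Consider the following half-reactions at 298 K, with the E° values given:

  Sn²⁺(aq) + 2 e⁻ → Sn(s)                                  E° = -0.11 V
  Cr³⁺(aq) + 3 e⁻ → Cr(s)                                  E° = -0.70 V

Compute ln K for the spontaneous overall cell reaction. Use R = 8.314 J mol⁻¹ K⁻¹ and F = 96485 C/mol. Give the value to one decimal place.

137.9

Cathode: Sn²⁺/Sn; anode: Cr³⁺/Cr. E°cell = (-0.11) − (-0.70) = +0.59 V, with n = 6.
ΔG° = −nFE° = −RT ln K, so ln K = nFE°/(RT) = (6)(96485)(+0.59) / ((8.314)(298)) = 137.860.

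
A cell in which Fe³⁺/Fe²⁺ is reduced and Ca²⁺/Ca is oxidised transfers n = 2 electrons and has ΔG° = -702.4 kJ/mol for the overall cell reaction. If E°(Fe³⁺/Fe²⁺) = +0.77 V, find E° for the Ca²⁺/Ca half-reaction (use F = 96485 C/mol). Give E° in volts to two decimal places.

E°cell = −ΔG°/(nF) = −(-702.4×10³)/((2)(96485)) = +3.640 V.
Since Fe³⁺/Fe²⁺ is the cathode and Ca²⁺/Ca the anode, E°cell = E°(Fe³⁺/Fe²⁺) − E°(Ca²⁺/Ca).
So E°(Ca²⁺/Ca) = E°(Fe³⁺/Fe²⁺) − E°cell = (+0.77) − (+3.640) = -2.87 V.

-2.87 V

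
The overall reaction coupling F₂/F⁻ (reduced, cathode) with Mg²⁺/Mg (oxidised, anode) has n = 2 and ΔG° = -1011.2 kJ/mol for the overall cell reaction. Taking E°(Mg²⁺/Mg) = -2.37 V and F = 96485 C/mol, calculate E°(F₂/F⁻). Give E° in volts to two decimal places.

E°cell = −ΔG°/(nF) = −(-1011.2×10³)/((2)(96485)) = +5.240 V.
Since F₂/F⁻ is the cathode and Mg²⁺/Mg the anode, E°cell = E°(F₂/F⁻) − E°(Mg²⁺/Mg).
So E°(F₂/F⁻) = E°cell + E°(Mg²⁺/Mg) = +5.240 + (-2.37) = +2.87 V.

+2.87 V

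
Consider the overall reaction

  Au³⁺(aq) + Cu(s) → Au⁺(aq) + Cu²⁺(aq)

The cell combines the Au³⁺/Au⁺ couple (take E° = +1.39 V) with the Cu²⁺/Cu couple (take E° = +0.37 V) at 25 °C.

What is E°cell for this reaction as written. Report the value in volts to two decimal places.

The Au³⁺/Au⁺ couple has the higher reduction potential, so it is the cathode; Cu²⁺/Cu is oxidised at the anode.
E°cell = E°(cathode) − E°(anode) = (+1.39) − (+0.37) = +1.02 V.

+1.02 V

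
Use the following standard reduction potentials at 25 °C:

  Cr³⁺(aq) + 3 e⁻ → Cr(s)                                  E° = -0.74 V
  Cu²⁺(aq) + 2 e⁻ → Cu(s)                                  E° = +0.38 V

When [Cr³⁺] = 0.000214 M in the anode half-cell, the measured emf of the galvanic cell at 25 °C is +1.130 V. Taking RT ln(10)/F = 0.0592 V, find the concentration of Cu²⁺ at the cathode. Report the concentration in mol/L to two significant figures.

Cu²⁺/Cu is the cathode, Cr³⁺/Cr the anode: E°cell = +1.12 V, n = 6.
Overall reaction: 3 Cu²⁺(aq) + 2 Cr(s) → 3 Cu(s) + 2 Cr³⁺(aq); Q = [Cr³⁺]^2/[Cu²⁺]^3.
From E = E° − (0.0592/n) log Q: log Q = (E° − E)·n/0.0592 = (+1.12 − (+1.130))·6/0.0592 = -1.0135.
So 3·log[Cu²⁺] = 2·log(0.000214) − log Q = -7.3392 − (-1.0135) = -6.3257; log[Cu²⁺] = -6.3257 / 3 = -2.1086; [Cu²⁺] = 10^(-2.1086) ≈ 0.0078 M.

0.0078 M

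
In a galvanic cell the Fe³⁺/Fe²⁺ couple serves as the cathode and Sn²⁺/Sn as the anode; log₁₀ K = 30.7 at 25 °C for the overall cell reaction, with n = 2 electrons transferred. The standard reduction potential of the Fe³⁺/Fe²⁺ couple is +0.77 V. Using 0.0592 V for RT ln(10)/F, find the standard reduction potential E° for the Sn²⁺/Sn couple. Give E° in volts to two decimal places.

E°cell = (0.0592/n)·log K = (0.0592/2)(30.7) = +0.909 V.
Since Fe³⁺/Fe²⁺ is the cathode and Sn²⁺/Sn the anode, E°cell = E°(Fe³⁺/Fe²⁺) − E°(Sn²⁺/Sn).
So E°(Sn²⁺/Sn) = E°(Fe³⁺/Fe²⁺) − E°cell = (+0.77) − (+0.909) = -0.14 V.

-0.14 V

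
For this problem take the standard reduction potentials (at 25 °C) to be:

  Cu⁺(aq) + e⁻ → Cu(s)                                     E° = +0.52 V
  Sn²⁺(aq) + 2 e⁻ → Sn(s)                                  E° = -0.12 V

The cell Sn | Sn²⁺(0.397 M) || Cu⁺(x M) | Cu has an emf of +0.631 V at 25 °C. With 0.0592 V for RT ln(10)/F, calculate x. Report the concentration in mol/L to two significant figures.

0.44 M

Cu⁺/Cu is the cathode, Sn²⁺/Sn the anode: E°cell = +0.64 V, n = 2.
Overall reaction: 2 Cu⁺(aq) + Sn(s) → 2 Cu(s) + Sn²⁺(aq); Q = [Sn²⁺]^1/[Cu⁺]^2.
From E = E° − (0.0592/n) log Q: log Q = (E° − E)·n/0.0592 = (+0.64 − (+0.631))·2/0.0592 = 0.3041.
So 2·log[Cu⁺] = 1·log(0.397) − log Q = -0.4012 − (0.3041) = -0.7053; log[Cu⁺] = -0.7053 / 2 = -0.3527; [Cu⁺] = 10^(-0.3527) ≈ 0.44 M.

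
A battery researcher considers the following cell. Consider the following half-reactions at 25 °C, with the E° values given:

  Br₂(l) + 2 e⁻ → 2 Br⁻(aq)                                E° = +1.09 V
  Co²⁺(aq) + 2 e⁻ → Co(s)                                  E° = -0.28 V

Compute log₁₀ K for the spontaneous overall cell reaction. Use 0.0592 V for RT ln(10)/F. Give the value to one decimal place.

46.3

Cathode: Br₂/Br⁻; anode: Co²⁺/Co. E°cell = +1.37 V, n = 2.
log K = nE°cell / 0.0592 = (2)(+1.37) / 0.0592 = 46.3.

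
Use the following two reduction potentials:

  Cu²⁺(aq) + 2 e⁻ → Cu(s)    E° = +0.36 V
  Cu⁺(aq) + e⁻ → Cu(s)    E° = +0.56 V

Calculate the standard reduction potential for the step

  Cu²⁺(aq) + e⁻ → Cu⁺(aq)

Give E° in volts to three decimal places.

Sequential free energies add, so n₃E°₃ = n₁E°₁ + n₂E°₂.
With n₃ = 2, and the known step contributing 1×(+0.56) V, the unknown satisfies 1·E° = 2×(+0.36) − 1×(+0.56) = +0.160.
E° = +0.160 / 1 = +0.160 V.

+0.160 V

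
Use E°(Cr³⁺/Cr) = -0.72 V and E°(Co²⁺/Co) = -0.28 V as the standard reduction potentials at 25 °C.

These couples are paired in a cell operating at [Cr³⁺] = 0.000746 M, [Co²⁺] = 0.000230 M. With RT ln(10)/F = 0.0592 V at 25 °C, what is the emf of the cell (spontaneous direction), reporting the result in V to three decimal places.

Co²⁺/Co is the cathode (higher E°), Cr³⁺/Cr the anode: E°cell = -0.28 − (-0.72) = +0.44 V, n = 6.
Overall: 3 Co²⁺(aq) + 2 Cr(s) → 3 Co(s) + 2 Cr³⁺(aq)
Q = [Cr³⁺]^2 / ([Co²⁺]^3); log Q = 4.660.
E = E° − (0.0592/n) log Q = +0.44 − (0.0592/6)(4.660) = +0.394 V.

+0.394 V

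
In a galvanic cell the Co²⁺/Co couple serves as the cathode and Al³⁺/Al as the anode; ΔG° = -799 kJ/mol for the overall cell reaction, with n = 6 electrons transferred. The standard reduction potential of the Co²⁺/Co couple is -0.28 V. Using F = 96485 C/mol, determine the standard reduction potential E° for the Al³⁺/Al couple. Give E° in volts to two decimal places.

-1.66 V

E°cell = −ΔG°/(nF) = −(-799×10³)/((6)(96485)) = +1.380 V.
Since Co²⁺/Co is the cathode and Al³⁺/Al the anode, E°cell = E°(Co²⁺/Co) − E°(Al³⁺/Al).
So E°(Al³⁺/Al) = E°(Co²⁺/Co) − E°cell = (-0.28) − (+1.380) = -1.66 V.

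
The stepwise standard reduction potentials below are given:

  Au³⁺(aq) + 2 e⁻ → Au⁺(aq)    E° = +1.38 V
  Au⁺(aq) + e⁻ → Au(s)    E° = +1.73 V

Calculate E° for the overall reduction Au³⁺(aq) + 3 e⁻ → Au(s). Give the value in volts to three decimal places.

+1.497 V

Standard free energies of sequential steps add: ΔG°₃ = ΔG°₁ + ΔG°₂, so n₃E°₃ = n₁E°₁ + n₂E°₂.
E°₃ = (2×+1.38 + 1×+1.73) / 3 = (+4.490) / 3 = +1.497 V.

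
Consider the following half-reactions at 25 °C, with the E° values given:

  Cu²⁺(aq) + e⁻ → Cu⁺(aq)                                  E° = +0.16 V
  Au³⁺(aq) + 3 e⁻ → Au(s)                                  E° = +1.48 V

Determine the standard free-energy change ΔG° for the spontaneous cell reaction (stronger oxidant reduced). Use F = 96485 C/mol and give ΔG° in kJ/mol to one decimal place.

Au³⁺/Au (E° = +1.48 V) is the cathode; Cu²⁺/Cu⁺ (E° = +0.16 V) is the anode, so E°cell = +1.32 V.
Balancing electrons gives n = 3 (lcm of 3 and 1).
ΔG° = −nFE° = −(3)(96485)(+1.32) = -382,081 J = -382.1 kJ/mol.

-382.1 kJ/mol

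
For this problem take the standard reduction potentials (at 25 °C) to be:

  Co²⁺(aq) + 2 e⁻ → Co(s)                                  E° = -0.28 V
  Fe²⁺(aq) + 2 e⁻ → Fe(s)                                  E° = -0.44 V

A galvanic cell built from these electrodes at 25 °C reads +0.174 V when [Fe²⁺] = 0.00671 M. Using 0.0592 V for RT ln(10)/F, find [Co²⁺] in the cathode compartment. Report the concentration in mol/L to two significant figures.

0.020 M

Co²⁺/Co is the cathode, Fe²⁺/Fe the anode: E°cell = +0.16 V, n = 2.
Overall reaction: Co²⁺(aq) + Fe(s) → Co(s) + Fe²⁺(aq); Q = [Fe²⁺]^1/[Co²⁺]^1.
From E = E° − (0.0592/n) log Q: log Q = (E° − E)·n/0.0592 = (+0.16 − (+0.174))·2/0.0592 = -0.4730.
So 1·log[Co²⁺] = 1·log(0.00671) − log Q = -2.1733 − (-0.4730) = -1.7003; [Co²⁺] = 10^(-1.7003) ≈ 0.020 M.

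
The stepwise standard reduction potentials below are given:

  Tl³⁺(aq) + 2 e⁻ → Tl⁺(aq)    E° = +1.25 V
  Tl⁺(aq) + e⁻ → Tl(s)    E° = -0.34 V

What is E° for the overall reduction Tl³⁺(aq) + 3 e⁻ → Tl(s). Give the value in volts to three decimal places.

+0.720 V

Since ΔG° = −nFE° is additive over sequential reductions, n₃E°₃ = n₁E°₁ + n₂E°₂.
E°₃ = (2×+1.25 + 1×-0.34) / 3 = (+2.160) / 3 = +0.720 V.
Simply averaging or adding the two E° values would be wrong; the electron-weighted sum is required.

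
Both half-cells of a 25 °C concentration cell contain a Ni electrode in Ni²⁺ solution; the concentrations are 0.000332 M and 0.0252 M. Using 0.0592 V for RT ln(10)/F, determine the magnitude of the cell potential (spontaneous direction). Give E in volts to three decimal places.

For a concentration cell E°cell = 0. The 0.0252 M side is the cathode (reduction is favoured where [Ni²⁺] is higher).
With n = 2, E = −(0.0592/2) log([Ni²⁺]ₐₙ/[Ni²⁺]꜀ₐₜ) = −(0.0592/2) log(0.000332/0.0252) = −(0.0592/2)(-1.880) = +0.056 V.

+0.056 V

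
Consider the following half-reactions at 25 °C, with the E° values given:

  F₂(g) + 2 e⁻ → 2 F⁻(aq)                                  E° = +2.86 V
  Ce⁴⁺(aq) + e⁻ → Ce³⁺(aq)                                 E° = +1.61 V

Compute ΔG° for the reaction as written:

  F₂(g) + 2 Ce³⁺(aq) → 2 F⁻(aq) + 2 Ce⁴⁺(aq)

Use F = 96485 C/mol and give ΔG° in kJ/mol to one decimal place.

As written, F₂/F⁻ is reduced (cathode) and Ce⁴⁺/Ce³⁺ is oxidised (anode), so E°cell = (+2.86) − (+1.61) = +1.25 V.
Balancing electrons gives n = 2.
ΔG° = −nFE° = −(2)(96485)(+1.25) = -241,212 J = -241.2 kJ/mol.

-241.2 kJ/mol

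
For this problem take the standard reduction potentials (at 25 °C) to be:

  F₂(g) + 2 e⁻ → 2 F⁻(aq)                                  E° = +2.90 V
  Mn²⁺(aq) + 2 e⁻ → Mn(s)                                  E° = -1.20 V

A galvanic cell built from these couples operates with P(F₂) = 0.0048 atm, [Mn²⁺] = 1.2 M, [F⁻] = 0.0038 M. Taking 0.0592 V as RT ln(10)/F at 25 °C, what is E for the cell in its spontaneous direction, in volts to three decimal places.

F₂/F⁻ is the cathode (higher E°), Mn²⁺/Mn the anode: E°cell = +2.90 − (-1.20) = +4.10 V, n = 2.
Overall: F₂(g) + Mn(s) → 2 F⁻(aq) + Mn²⁺(aq)
Q = [F⁻]^2·[Mn²⁺] / (P(F₂)); log Q = -2.442.
E = E° − (0.0592/n) log Q = +4.10 − (0.0592/2)(-2.442) = +4.172 V.

+4.172 V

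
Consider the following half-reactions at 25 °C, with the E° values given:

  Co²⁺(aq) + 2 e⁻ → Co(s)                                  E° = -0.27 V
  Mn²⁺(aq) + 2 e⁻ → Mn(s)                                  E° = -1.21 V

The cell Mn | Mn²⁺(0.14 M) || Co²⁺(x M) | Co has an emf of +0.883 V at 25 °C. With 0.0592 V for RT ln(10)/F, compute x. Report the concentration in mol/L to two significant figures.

0.0017 M

Co²⁺/Co is the cathode, Mn²⁺/Mn the anode: E°cell = +0.94 V, n = 2.
Overall reaction: Co²⁺(aq) + Mn(s) → Co(s) + Mn²⁺(aq); Q = [Mn²⁺]^1/[Co²⁺]^1.
From E = E° − (0.0592/n) log Q: log Q = (E° − E)·n/0.0592 = (+0.94 − (+0.883))·2/0.0592 = 1.9257.
So 1·log[Co²⁺] = 1·log(0.14) − log Q = -0.8539 − (1.9257) = -2.7796; [Co²⁺] = 10^(-2.7796) ≈ 0.0017 M.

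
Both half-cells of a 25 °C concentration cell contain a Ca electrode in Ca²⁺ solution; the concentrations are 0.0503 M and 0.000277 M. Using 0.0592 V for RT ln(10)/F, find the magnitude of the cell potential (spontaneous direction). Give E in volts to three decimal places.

+0.067 V

For a concentration cell E°cell = 0. The 0.0503 M side is the cathode (reduction is favoured where [Ca²⁺] is higher).
With n = 2, E = −(0.0592/2) log([Ca²⁺]ₐₙ/[Ca²⁺]꜀ₐₜ) = −(0.0592/2) log(0.000277/0.0503) = −(0.0592/2)(-2.259) = +0.067 V.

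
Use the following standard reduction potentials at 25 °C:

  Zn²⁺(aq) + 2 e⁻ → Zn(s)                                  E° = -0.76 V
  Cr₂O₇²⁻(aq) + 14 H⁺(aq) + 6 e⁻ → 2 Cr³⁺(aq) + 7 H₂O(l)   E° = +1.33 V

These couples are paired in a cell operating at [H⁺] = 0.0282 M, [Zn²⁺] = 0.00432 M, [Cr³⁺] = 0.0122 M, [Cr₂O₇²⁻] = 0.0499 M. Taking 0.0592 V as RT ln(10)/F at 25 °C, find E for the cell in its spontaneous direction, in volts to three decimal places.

+1.971 V

Cr₂O₇²⁻/Cr³⁺ is the cathode (higher E°), Zn²⁺/Zn the anode: E°cell = +1.33 − (-0.76) = +2.09 V, n = 6.
Overall: Cr₂O₇²⁻(aq) + 14 H⁺(aq) + 3 Zn(s) → 2 Cr³⁺(aq) + 7 H₂O(l) + 3 Zn²⁺(aq)
Q = [Cr³⁺]^2·[Zn²⁺]^3 / ([Cr₂O₇²⁻]·[H⁺]^14); log Q = 12.078.
E = E° − (0.0592/n) log Q = +2.09 − (0.0592/6)(12.078) = +1.971 V.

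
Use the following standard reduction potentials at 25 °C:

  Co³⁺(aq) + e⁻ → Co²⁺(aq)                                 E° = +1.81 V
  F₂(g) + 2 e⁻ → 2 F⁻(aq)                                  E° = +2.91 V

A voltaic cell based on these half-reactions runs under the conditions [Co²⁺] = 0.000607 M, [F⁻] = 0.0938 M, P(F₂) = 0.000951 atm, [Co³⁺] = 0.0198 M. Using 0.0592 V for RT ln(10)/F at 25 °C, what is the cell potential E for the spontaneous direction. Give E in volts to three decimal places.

+0.982 V

F₂/F⁻ is the cathode (higher E°), Co³⁺/Co²⁺ the anode: E°cell = +2.91 − (+1.81) = +1.10 V, n = 2.
Overall: F₂(g) + 2 Co²⁺(aq) → 2 F⁻(aq) + 2 Co³⁺(aq)
Q = [F⁻]^2·[Co³⁺]^2 / (P(F₂)·[Co²⁺]^2); log Q = 3.993.
E = E° − (0.0592/n) log Q = +1.10 − (0.0592/2)(3.993) = +0.982 V.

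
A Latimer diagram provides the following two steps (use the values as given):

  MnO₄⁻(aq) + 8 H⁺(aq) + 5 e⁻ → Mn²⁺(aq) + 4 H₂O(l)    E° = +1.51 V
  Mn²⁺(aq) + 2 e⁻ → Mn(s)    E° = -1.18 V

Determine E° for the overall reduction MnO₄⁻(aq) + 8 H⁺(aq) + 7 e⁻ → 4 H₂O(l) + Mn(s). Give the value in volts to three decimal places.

+0.741 V

Adding the free-energy changes (−nFE°) of the two steps gives −n₃FE°₃ = −n₁FE°₁ − n₂FE°₂.
E°₃ = (5×+1.51 + 2×-1.18) / 7 = (+5.190) / 7 = +0.741 V.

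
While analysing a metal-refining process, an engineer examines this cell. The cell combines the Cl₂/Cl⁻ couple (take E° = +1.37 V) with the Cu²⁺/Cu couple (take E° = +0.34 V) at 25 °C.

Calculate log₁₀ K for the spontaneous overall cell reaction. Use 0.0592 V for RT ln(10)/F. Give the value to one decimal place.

Cathode: Cl₂/Cl⁻; anode: Cu²⁺/Cu. E°cell = +1.03 V, n = 2.
log K = nE°cell / 0.0592 = (2)(+1.03) / 0.0592 = 34.8.

34.8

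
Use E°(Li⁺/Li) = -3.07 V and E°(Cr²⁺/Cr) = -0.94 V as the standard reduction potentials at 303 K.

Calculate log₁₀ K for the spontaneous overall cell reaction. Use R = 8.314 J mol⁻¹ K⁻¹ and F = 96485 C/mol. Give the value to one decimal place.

Cathode: Cr²⁺/Cr; anode: Li⁺/Li. E°cell = (-0.94) − (-3.07) = +2.13 V, with n = 2.
ΔG° = −nFE° = −RT ln K, so ln K = nFE°/(RT) = (2)(96485)(+2.13) / ((8.314)(303)) = 163.161.
log₁₀ K = 163.161 / ln 10 = 70.9.

70.9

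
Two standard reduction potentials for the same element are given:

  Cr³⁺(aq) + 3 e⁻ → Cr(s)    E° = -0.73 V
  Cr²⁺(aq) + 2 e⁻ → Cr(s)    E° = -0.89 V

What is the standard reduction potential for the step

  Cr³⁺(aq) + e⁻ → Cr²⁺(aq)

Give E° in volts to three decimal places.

Sequential free energies add, so n₃E°₃ = n₁E°₁ + n₂E°₂.
With n₃ = 3, and the known step contributing 2×(-0.89) V, the unknown satisfies 1·E° = 3×(-0.73) − 2×(-0.89) = -0.410.
E° = -0.410 / 1 = -0.410 V.

-0.410 V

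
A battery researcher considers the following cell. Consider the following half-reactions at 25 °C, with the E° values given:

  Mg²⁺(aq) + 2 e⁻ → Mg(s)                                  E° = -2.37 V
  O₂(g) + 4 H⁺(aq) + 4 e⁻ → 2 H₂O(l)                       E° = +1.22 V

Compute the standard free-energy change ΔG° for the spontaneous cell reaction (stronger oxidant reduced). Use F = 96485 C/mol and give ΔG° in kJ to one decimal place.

O₂/H₂O (E° = +1.22 V) is the cathode; Mg²⁺/Mg (E° = -2.37 V) is the anode, so E°cell = +3.59 V.
Balancing electrons gives n = 4 (lcm of 4 and 2).
ΔG° = −nFE° = −(4)(96485)(+3.59) = -1,385,525 J = -1385.5 kJ.

-1385.5 kJ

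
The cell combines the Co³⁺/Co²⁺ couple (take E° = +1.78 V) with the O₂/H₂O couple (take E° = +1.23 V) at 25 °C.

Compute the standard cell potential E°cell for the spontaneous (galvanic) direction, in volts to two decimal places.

The Co³⁺/Co²⁺ couple has the higher reduction potential, so it is the cathode; O₂/H₂O is oxidised at the anode.
E°cell = E°(cathode) − E°(anode) = (+1.78) − (+1.23) = +0.55 V.
Since E°cell > 0, the reaction is spontaneous under standard conditions.

+0.55 V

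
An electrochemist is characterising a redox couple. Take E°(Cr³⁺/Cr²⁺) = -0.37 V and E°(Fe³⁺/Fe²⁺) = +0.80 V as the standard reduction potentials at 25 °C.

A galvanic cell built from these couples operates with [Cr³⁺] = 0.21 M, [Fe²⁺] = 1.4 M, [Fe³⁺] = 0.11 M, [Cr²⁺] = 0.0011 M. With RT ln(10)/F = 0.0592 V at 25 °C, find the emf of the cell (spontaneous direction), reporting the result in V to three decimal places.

Fe³⁺/Fe²⁺ is the cathode (higher E°), Cr³⁺/Cr²⁺ the anode: E°cell = +0.80 − (-0.37) = +1.17 V, n = 1.
Overall: Fe³⁺(aq) + Cr²⁺(aq) → Fe²⁺(aq) + Cr³⁺(aq)
Q = [Fe²⁺]·[Cr³⁺] / ([Fe³⁺]·[Cr²⁺]); log Q = 3.386.
E = E° − (0.0592/n) log Q = +1.17 − (0.0592/1)(3.386) = +0.970 V.

+0.970 V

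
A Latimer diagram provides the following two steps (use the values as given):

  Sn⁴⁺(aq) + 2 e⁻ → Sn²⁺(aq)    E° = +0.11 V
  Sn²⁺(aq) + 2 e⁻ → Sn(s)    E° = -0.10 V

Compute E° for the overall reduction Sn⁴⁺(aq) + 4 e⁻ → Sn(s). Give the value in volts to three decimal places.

+0.005 V

Since ΔG° = −nFE° is additive over sequential reductions, n₃E°₃ = n₁E°₁ + n₂E°₂.
E°₃ = (2×+0.11 + 2×-0.10) / 4 = (+0.020) / 4 = +0.005 V.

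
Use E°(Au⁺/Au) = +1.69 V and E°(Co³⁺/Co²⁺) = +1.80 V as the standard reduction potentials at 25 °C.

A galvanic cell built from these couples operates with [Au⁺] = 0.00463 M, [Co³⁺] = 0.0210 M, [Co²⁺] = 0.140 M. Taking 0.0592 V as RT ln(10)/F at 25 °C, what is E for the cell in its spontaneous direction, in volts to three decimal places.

+0.199 V

Co³⁺/Co²⁺ is the cathode (higher E°), Au⁺/Au the anode: E°cell = +1.80 − (+1.69) = +0.11 V, n = 1.
Overall: Co³⁺(aq) + Au(s) → Co²⁺(aq) + Au⁺(aq)
Q = [Co²⁺]·[Au⁺] / ([Co³⁺]); log Q = -1.511.
E = E° − (0.0592/n) log Q = +0.11 − (0.0592/1)(-1.511) = +0.199 V.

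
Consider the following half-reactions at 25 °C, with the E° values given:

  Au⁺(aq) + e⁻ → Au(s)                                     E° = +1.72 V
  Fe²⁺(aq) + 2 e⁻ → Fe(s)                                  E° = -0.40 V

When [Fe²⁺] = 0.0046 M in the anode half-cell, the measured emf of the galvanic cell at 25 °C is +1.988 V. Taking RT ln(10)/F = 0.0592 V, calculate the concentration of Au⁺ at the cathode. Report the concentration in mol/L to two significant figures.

Au⁺/Au is the cathode, Fe²⁺/Fe the anode: E°cell = +2.12 V, n = 2.
Overall reaction: 2 Au⁺(aq) + Fe(s) → 2 Au(s) + Fe²⁺(aq); Q = [Fe²⁺]^1/[Au⁺]^2.
From E = E° − (0.0592/n) log Q: log Q = (E° − E)·n/0.0592 = (+2.12 − (+1.988))·2/0.0592 = 4.4595.
So 2·log[Au⁺] = 1·log(0.0046) − log Q = -2.3372 − (4.4595) = -6.7967; log[Au⁺] = -6.7967 / 2 = -3.3984; [Au⁺] = 10^(-3.3984) ≈ 0.00040 M.

0.00040 M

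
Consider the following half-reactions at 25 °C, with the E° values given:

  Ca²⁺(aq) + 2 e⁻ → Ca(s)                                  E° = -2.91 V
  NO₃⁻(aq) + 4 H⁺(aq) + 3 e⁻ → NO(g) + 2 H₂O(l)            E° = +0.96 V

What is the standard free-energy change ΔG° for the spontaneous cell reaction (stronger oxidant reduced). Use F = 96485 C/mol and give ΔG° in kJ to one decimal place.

-2240.4 kJ

NO₃⁻/NO (E° = +0.96 V) is the cathode; Ca²⁺/Ca (E° = -2.91 V) is the anode, so E°cell = +3.87 V.
Balancing electrons gives n = 6 (lcm of 3 and 2).
ΔG° = −nFE° = −(6)(96485)(+3.87) = -2,240,382 J = -2240.4 kJ.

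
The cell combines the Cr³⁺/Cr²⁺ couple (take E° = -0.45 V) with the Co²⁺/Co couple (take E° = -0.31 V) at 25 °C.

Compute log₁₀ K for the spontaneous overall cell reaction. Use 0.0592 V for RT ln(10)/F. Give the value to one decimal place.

4.7

Cathode: Co²⁺/Co; anode: Cr³⁺/Cr²⁺. E°cell = +0.14 V, n = 2.
log K = nE°cell / 0.0592 = (2)(+0.14) / 0.0592 = 4.7.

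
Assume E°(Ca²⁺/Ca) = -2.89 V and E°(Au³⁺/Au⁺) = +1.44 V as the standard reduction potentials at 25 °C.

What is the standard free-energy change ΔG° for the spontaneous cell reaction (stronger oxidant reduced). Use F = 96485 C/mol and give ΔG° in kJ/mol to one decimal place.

Au³⁺/Au⁺ (E° = +1.44 V) is the cathode; Ca²⁺/Ca (E° = -2.89 V) is the anode, so E°cell = +4.33 V.
Balancing electrons gives n = 2 (lcm of 2 and 2).
ΔG° = −nFE° = −(2)(96485)(+4.33) = -835,560 J = -835.6 kJ/mol.

-835.6 kJ/mol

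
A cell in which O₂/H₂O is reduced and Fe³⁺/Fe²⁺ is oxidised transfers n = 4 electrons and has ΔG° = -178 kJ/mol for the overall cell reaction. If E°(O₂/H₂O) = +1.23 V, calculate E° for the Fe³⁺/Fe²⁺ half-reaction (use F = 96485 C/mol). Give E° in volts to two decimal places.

E°cell = −ΔG°/(nF) = −(-178×10³)/((4)(96485)) = +0.461 V.
Since O₂/H₂O is the cathode and Fe³⁺/Fe²⁺ the anode, E°cell = E°(O₂/H₂O) − E°(Fe³⁺/Fe²⁺).
So E°(Fe³⁺/Fe²⁺) = E°(O₂/H₂O) − E°cell = (+1.23) − (+0.461) = +0.77 V.

+0.77 V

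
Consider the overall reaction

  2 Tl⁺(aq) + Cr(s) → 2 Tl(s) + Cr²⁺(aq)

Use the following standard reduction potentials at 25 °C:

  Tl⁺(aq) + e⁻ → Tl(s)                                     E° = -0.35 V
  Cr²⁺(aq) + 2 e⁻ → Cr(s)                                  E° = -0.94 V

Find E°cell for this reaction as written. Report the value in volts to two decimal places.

The Tl⁺/Tl couple has the higher reduction potential, so it is the cathode; Cr²⁺/Cr is oxidised at the anode.
E°cell = E°(cathode) − E°(anode) = (-0.35) − (-0.94) = +0.59 V.

+0.59 V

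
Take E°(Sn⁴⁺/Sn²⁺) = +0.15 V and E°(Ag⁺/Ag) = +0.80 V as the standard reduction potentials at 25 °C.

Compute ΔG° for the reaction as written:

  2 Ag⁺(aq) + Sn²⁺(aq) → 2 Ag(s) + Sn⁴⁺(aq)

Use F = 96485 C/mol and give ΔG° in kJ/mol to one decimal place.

As written, Ag⁺/Ag is reduced (cathode) and Sn⁴⁺/Sn²⁺ is oxidised (anode), so E°cell = (+0.80) − (+0.15) = +0.65 V.
Balancing electrons gives n = 2.
ΔG° = −nFE° = −(2)(96485)(+0.65) = -125,430 J = -125.4 kJ/mol.

-125.4 kJ/mol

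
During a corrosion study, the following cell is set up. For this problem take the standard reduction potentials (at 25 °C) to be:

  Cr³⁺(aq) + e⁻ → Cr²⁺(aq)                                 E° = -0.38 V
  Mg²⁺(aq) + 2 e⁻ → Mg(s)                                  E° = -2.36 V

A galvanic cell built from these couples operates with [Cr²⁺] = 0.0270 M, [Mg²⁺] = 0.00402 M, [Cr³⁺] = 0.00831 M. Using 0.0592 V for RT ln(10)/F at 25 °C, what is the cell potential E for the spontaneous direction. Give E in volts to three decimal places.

Cr³⁺/Cr²⁺ is the cathode (higher E°), Mg²⁺/Mg the anode: E°cell = -0.38 − (-2.36) = +1.98 V, n = 2.
Overall: 2 Cr³⁺(aq) + Mg(s) → 2 Cr²⁺(aq) + Mg²⁺(aq)
Q = [Cr²⁺]^2·[Mg²⁺] / ([Cr³⁺]^2); log Q = -1.372.
E = E° − (0.0592/n) log Q = +1.98 − (0.0592/2)(-1.372) = +2.021 V.

+2.021 V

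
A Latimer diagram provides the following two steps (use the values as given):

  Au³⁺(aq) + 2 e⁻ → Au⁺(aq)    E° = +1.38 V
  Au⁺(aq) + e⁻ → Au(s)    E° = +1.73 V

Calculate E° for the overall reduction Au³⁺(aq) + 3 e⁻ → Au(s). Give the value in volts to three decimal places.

Since ΔG° = −nFE° is additive over sequential reductions, n₃E°₃ = n₁E°₁ + n₂E°₂.
E°₃ = (2×+1.38 + 1×+1.73) / 3 = (+4.490) / 3 = +1.497 V.

+1.497 V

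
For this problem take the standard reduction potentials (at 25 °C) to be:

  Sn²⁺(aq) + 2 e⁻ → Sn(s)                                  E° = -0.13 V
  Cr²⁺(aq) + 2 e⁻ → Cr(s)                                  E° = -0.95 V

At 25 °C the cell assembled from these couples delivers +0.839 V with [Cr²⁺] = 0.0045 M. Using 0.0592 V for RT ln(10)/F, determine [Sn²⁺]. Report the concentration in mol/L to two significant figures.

Sn²⁺/Sn is the cathode, Cr²⁺/Cr the anode: E°cell = +0.82 V, n = 2.
Overall reaction: Sn²⁺(aq) + Cr(s) → Sn(s) + Cr²⁺(aq); Q = [Cr²⁺]^1/[Sn²⁺]^1.
From E = E° − (0.0592/n) log Q: log Q = (E° − E)·n/0.0592 = (+0.82 − (+0.839))·2/0.0592 = -0.6419.
So 1·log[Sn²⁺] = 1·log(0.0045) − log Q = -2.3468 − (-0.6419) = -1.7049; [Sn²⁺] = 10^(-1.7049) ≈ 0.020 M.

0.020 M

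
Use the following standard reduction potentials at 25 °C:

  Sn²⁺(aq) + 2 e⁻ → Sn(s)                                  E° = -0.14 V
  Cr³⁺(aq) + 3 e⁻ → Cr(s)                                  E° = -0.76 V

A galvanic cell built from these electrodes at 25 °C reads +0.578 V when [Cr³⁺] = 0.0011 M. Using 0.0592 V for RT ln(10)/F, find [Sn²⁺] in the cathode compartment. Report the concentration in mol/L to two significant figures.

0.00041 M

Sn²⁺/Sn is the cathode, Cr³⁺/Cr the anode: E°cell = +0.62 V, n = 6.
Overall reaction: 3 Sn²⁺(aq) + 2 Cr(s) → 3 Sn(s) + 2 Cr³⁺(aq); Q = [Cr³⁺]^2/[Sn²⁺]^3.
From E = E° − (0.0592/n) log Q: log Q = (E° − E)·n/0.0592 = (+0.62 − (+0.578))·6/0.0592 = 4.2568.
So 3·log[Sn²⁺] = 2·log(0.0011) − log Q = -5.9172 − (4.2568) = -10.1740; log[Sn²⁺] = -10.1740 / 3 = -3.3913; [Sn²⁺] = 10^(-3.3913) ≈ 0.00041 M.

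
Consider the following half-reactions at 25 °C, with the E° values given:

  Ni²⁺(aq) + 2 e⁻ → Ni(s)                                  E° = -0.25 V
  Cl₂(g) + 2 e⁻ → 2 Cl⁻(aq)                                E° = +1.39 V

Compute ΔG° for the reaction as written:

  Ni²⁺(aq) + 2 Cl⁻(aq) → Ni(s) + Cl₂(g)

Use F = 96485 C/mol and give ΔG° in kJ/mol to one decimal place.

As written, Ni²⁺/Ni is reduced (cathode) and Cl₂/Cl⁻ is oxidised (anode), so E°cell = (-0.25) − (+1.39) = -1.64 V.
Balancing electrons gives n = 2.
ΔG° = −nFE° = −(2)(96485)(-1.64) = 316,471 J = +316.5 kJ/mol.

+316.5 kJ/mol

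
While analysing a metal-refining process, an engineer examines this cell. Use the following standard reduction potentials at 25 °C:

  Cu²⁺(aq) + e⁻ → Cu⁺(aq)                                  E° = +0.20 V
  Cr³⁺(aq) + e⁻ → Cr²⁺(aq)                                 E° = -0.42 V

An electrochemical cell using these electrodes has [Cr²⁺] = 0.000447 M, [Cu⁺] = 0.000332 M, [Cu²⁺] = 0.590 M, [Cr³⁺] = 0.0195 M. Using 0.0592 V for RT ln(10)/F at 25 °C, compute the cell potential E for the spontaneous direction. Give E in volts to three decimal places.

Cu²⁺/Cu⁺ is the cathode (higher E°), Cr³⁺/Cr²⁺ the anode: E°cell = +0.20 − (-0.42) = +0.62 V, n = 1.
Overall: Cu²⁺(aq) + Cr²⁺(aq) → Cu⁺(aq) + Cr³⁺(aq)
Q = [Cu⁺]·[Cr³⁺] / ([Cu²⁺]·[Cr²⁺]); log Q = -1.610.
E = E° − (0.0592/n) log Q = +0.62 − (0.0592/1)(-1.610) = +0.715 V.

+0.715 V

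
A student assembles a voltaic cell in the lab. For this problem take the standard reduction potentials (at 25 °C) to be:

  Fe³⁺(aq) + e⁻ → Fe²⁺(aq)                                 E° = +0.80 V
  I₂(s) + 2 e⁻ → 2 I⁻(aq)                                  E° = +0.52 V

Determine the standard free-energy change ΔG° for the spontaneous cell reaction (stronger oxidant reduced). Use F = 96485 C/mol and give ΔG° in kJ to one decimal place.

-54.0 kJ

Fe³⁺/Fe²⁺ (E° = +0.80 V) is the cathode; I₂/I⁻ (E° = +0.52 V) is the anode, so E°cell = +0.28 V.
Balancing electrons gives n = 2 (lcm of 1 and 2).
ΔG° = −nFE° = −(2)(96485)(+0.28) = -54,032 J = -54.0 kJ.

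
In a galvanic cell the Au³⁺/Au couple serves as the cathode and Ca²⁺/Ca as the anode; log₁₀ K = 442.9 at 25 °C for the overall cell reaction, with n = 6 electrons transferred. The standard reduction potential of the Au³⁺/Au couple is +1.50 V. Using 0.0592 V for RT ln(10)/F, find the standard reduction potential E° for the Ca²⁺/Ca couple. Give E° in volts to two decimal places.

E°cell = (0.0592/n)·log K = (0.0592/6)(442.9) = +4.370 V.
Since Au³⁺/Au is the cathode and Ca²⁺/Ca the anode, E°cell = E°(Au³⁺/Au) − E°(Ca²⁺/Ca).
So E°(Ca²⁺/Ca) = E°(Au³⁺/Au) − E°cell = (+1.50) − (+4.370) = -2.87 V.

-2.87 V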